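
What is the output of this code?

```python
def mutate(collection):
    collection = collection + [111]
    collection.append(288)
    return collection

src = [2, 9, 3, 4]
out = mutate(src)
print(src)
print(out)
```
[2, 9, 3, 4]
[2, 9, 3, 4, 111, 288]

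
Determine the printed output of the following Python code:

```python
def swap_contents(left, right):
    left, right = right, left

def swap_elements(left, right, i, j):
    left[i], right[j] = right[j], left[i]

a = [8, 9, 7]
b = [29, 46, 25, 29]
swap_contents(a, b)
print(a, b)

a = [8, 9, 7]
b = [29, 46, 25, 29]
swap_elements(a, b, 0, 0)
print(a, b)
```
[8, 9, 7] [29, 46, 25, 29]
[29, 9, 7] [8, 46, 25, 29]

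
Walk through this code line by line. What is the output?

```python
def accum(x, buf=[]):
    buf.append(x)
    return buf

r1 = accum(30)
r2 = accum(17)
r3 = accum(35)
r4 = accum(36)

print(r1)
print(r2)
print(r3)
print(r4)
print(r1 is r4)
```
[30, 17, 35, 36]
[30, 17, 35, 36]
[30, 17, 35, 36]
[30, 17, 35, 36]
True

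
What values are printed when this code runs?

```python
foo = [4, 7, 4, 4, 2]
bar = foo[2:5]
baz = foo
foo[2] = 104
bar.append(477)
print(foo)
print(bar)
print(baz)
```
[4, 7, 104, 4, 2]
[4, 4, 2, 477]
[4, 7, 104, 4, 2]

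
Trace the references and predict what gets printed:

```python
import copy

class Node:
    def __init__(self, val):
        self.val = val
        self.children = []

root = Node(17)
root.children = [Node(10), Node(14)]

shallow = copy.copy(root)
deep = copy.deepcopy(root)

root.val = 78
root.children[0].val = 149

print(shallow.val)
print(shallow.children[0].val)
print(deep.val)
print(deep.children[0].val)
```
17
149
17
10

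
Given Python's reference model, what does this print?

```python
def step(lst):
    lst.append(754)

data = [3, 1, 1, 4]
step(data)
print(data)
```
[3, 1, 1, 4, 754]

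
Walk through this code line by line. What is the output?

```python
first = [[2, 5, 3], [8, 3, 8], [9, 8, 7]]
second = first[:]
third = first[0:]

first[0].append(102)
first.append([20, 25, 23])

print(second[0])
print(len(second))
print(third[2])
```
[2, 5, 3, 102]
3
[9, 8, 7]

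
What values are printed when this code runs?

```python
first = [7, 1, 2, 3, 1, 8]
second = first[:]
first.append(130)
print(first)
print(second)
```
[7, 1, 2, 3, 1, 8, 130]
[7, 1, 2, 3, 1, 8]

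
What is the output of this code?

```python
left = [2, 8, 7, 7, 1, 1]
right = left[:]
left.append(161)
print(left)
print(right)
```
[2, 8, 7, 7, 1, 1, 161]
[2, 8, 7, 7, 1, 1]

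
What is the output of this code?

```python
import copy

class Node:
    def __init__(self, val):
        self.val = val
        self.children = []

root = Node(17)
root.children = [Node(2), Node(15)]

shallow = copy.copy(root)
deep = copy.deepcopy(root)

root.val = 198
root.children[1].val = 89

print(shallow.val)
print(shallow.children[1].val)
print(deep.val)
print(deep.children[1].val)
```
17
89
17
15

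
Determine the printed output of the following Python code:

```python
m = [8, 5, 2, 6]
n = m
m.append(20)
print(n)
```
[8, 5, 2, 6, 20]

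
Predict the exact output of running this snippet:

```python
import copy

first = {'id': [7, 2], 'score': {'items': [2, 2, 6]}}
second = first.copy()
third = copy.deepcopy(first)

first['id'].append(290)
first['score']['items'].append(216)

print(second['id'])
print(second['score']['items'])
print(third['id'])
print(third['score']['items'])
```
[7, 2, 290]
[2, 2, 6, 216]
[7, 2]
[2, 2, 6]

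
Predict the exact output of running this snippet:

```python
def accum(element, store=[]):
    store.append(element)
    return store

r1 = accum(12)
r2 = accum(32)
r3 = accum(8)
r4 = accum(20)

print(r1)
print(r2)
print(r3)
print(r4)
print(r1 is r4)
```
[12, 32, 8, 20]
[12, 32, 8, 20]
[12, 32, 8, 20]
[12, 32, 8, 20]
True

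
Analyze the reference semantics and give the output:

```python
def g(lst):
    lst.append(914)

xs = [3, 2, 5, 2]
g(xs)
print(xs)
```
[3, 2, 5, 2, 914]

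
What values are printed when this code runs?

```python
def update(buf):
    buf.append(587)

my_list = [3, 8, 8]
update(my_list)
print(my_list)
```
[3, 8, 8, 587]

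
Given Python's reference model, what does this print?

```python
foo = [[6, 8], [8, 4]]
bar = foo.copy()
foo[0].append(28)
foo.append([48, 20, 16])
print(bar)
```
[[6, 8, 28], [8, 4]]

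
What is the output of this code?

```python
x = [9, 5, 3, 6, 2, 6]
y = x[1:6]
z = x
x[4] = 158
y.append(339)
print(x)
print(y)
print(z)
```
[9, 5, 3, 6, 158, 6]
[5, 3, 6, 2, 6, 339]
[9, 5, 3, 6, 158, 6]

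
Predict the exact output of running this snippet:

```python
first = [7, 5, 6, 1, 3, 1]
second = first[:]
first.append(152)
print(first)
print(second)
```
[7, 5, 6, 1, 3, 1, 152]
[7, 5, 6, 1, 3, 1]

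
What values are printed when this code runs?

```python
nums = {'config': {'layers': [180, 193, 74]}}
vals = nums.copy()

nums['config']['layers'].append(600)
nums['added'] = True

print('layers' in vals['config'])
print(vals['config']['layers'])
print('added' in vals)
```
True
[180, 193, 74, 600]
False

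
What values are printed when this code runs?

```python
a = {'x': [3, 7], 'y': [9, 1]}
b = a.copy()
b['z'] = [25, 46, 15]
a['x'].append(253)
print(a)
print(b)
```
{'x': [3, 7, 253], 'y': [9, 1]}
{'x': [3, 7, 253], 'y': [9, 1], 'z': [25, 46, 15]}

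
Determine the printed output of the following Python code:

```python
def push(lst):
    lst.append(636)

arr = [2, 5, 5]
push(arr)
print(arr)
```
[2, 5, 5, 636]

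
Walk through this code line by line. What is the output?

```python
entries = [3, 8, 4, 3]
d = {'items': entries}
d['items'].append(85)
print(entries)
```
[3, 8, 4, 3, 85]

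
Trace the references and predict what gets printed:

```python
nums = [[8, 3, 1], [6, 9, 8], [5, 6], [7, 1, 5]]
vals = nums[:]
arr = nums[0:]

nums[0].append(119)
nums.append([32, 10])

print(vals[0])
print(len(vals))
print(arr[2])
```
[8, 3, 1, 119]
4
[5, 6]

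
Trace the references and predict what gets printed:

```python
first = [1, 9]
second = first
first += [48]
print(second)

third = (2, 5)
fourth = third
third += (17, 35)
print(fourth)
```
[1, 9, 48]
(2, 5)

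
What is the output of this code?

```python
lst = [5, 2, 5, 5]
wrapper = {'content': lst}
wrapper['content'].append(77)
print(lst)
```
[5, 2, 5, 5, 77]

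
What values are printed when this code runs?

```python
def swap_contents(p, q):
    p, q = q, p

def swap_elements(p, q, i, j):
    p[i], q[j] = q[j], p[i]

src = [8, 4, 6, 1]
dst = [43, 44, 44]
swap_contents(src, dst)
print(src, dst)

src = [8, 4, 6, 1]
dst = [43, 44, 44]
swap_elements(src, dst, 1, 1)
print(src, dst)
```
[8, 4, 6, 1] [43, 44, 44]
[8, 44, 6, 1] [43, 4, 44]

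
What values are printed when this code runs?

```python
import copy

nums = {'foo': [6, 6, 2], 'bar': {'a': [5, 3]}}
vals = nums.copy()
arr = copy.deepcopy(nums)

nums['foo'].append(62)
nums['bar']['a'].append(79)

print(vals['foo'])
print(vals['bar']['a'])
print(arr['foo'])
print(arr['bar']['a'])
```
[6, 6, 2, 62]
[5, 3, 79]
[6, 6, 2]
[5, 3]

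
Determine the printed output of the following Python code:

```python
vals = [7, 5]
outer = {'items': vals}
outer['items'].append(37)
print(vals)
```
[7, 5, 37]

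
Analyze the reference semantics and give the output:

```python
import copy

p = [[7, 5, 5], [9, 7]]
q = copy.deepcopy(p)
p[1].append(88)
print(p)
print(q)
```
[[7, 5, 5], [9, 7, 88]]
[[7, 5, 5], [9, 7]]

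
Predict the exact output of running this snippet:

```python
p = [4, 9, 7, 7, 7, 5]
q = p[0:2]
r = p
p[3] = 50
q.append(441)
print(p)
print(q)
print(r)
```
[4, 9, 7, 50, 7, 5]
[4, 9, 441]
[4, 9, 7, 50, 7, 5]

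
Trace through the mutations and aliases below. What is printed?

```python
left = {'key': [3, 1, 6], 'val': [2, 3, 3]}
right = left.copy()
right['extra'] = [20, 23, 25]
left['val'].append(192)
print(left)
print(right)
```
{'key': [3, 1, 6], 'val': [2, 3, 3, 192]}
{'key': [3, 1, 6], 'val': [2, 3, 3, 192], 'extra': [20, 23, 25]}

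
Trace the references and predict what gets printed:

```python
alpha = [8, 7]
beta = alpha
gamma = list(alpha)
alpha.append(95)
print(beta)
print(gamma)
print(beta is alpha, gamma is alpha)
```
[8, 7, 95]
[8, 7]
True False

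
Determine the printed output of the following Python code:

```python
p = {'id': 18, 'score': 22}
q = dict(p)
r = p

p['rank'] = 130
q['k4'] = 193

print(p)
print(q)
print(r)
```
{'id': 18, 'score': 22, 'rank': 130}
{'id': 18, 'score': 22, 'k4': 193}
{'id': 18, 'score': 22, 'rank': 130}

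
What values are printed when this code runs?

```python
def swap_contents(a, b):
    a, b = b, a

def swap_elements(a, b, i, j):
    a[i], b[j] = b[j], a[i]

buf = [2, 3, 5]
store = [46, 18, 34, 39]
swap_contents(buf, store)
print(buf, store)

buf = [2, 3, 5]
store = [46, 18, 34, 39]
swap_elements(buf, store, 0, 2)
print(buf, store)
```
[2, 3, 5] [46, 18, 34, 39]
[34, 3, 5] [46, 18, 2, 39]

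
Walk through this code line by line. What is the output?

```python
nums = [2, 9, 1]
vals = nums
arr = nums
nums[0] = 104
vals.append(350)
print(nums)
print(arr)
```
[104, 9, 1, 350]
[104, 9, 1, 350]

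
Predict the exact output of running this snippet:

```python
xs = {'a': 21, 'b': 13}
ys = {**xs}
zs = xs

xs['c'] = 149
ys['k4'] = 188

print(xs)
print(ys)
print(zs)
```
{'a': 21, 'b': 13, 'c': 149}
{'a': 21, 'b': 13, 'k4': 188}
{'a': 21, 'b': 13, 'c': 149}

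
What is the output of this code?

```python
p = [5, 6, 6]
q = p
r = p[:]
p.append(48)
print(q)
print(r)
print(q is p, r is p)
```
[5, 6, 6, 48]
[5, 6, 6]
True False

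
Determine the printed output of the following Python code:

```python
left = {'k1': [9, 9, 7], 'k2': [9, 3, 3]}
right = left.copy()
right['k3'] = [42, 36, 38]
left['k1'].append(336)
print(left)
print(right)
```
{'k1': [9, 9, 7, 336], 'k2': [9, 3, 3]}
{'k1': [9, 9, 7, 336], 'k2': [9, 3, 3], 'k3': [42, 36, 38]}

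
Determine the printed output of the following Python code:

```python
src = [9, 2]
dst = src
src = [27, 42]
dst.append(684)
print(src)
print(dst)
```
[27, 42]
[9, 2, 684]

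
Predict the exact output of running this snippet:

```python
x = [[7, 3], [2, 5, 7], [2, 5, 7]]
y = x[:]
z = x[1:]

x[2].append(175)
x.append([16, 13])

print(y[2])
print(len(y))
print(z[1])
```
[2, 5, 7, 175]
3
[2, 5, 7, 175]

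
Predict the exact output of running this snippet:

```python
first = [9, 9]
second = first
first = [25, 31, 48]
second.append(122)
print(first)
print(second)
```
[25, 31, 48]
[9, 9, 122]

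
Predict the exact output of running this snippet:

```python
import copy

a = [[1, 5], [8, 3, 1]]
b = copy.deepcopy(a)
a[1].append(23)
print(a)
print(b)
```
[[1, 5], [8, 3, 1, 23]]
[[1, 5], [8, 3, 1]]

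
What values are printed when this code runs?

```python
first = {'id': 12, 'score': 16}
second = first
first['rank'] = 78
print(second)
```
{'id': 12, 'score': 16, 'rank': 78}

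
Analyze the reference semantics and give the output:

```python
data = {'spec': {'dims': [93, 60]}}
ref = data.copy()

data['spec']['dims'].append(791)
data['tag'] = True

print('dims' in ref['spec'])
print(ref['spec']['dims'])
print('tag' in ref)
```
True
[93, 60, 791]
False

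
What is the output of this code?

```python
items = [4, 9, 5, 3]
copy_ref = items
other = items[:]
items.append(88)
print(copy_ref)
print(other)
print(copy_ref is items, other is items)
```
[4, 9, 5, 3, 88]
[4, 9, 5, 3]
True False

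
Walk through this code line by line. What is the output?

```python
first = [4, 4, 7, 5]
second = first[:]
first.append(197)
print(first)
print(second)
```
[4, 4, 7, 5, 197]
[4, 4, 7, 5]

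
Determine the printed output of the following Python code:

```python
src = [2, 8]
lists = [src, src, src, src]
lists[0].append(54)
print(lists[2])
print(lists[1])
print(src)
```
[2, 8, 54]
[2, 8, 54]
[2, 8, 54]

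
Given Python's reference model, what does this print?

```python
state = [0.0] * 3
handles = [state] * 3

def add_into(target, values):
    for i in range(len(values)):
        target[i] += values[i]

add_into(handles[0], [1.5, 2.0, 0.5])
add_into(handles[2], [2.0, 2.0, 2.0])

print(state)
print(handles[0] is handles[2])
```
[3.5, 4.0, 2.5]
True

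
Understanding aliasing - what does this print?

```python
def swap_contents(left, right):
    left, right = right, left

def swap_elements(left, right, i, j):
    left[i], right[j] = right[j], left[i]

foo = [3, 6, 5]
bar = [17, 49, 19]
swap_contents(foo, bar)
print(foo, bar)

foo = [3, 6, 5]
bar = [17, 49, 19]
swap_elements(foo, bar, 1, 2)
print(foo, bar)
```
[3, 6, 5] [17, 49, 19]
[3, 19, 5] [17, 49, 6]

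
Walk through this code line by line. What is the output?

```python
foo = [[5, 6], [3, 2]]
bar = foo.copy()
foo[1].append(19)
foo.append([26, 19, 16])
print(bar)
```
[[5, 6], [3, 2, 19]]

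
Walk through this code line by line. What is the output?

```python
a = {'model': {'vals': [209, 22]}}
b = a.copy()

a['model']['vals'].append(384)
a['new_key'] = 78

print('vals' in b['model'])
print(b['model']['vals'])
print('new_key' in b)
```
True
[209, 22, 384]
False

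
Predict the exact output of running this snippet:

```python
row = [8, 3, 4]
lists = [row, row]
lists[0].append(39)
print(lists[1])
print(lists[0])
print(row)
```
[8, 3, 4, 39]
[8, 3, 4, 39]
[8, 3, 4, 39]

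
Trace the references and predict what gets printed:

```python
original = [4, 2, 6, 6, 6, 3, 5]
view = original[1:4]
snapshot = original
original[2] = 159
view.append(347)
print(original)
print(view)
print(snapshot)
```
[4, 2, 159, 6, 6, 3, 5]
[2, 6, 6, 347]
[4, 2, 159, 6, 6, 3, 5]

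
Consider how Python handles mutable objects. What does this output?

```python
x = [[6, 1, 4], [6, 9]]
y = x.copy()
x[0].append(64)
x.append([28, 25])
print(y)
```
[[6, 1, 4, 64], [6, 9]]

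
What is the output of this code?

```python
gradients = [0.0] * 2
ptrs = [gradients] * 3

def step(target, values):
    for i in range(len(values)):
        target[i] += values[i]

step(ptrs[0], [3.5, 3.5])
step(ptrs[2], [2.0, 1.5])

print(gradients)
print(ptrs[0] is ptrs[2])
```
[5.5, 5.0]
True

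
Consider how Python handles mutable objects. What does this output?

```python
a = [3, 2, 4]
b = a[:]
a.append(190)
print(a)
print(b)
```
[3, 2, 4, 190]
[3, 2, 4]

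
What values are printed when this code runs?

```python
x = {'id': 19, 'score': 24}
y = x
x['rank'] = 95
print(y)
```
{'id': 19, 'score': 24, 'rank': 95}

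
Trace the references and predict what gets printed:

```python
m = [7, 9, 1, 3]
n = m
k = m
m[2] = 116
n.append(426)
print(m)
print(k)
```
[7, 9, 116, 3, 426]
[7, 9, 116, 3, 426]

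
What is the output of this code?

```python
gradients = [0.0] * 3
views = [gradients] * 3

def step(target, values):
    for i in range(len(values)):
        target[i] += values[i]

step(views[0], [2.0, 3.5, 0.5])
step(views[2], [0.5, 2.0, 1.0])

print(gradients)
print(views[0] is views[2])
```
[2.5, 5.5, 1.5]
True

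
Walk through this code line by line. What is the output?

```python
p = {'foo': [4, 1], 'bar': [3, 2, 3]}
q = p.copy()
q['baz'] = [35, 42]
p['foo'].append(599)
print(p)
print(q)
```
{'foo': [4, 1, 599], 'bar': [3, 2, 3]}
{'foo': [4, 1, 599], 'bar': [3, 2, 3], 'baz': [35, 42]}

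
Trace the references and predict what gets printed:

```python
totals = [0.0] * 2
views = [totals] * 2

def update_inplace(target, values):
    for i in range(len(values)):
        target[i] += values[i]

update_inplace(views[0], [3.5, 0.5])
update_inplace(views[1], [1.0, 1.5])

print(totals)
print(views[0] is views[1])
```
[4.5, 2.0]
True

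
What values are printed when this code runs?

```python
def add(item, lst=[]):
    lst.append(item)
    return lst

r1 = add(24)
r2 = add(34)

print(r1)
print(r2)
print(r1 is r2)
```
[24, 34]
[24, 34]
True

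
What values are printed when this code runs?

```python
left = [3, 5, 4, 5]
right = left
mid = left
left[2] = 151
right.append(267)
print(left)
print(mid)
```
[3, 5, 151, 5, 267]
[3, 5, 151, 5, 267]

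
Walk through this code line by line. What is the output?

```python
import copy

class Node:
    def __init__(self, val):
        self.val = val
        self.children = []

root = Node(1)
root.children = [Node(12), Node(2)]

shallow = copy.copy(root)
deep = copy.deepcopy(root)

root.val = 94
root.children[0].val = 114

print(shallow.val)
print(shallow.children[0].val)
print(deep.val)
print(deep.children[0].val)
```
1
114
1
12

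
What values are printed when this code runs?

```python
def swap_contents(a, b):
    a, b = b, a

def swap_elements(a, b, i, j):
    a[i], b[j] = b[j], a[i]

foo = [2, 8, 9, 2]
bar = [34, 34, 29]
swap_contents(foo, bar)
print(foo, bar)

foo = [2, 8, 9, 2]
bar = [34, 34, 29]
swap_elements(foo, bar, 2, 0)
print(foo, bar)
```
[2, 8, 9, 2] [34, 34, 29]
[2, 8, 34, 2] [9, 34, 29]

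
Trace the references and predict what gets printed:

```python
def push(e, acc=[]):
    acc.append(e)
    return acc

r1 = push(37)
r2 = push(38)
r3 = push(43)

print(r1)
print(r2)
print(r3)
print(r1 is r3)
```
[37, 38, 43]
[37, 38, 43]
[37, 38, 43]
True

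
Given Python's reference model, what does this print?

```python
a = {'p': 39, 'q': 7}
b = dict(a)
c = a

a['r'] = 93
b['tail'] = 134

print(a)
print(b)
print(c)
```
{'p': 39, 'q': 7, 'r': 93}
{'p': 39, 'q': 7, 'tail': 134}
{'p': 39, 'q': 7, 'r': 93}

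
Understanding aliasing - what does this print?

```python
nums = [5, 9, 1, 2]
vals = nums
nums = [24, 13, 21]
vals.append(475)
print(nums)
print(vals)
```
[24, 13, 21]
[5, 9, 1, 2, 475]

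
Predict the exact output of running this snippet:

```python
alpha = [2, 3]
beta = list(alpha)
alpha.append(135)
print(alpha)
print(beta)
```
[2, 3, 135]
[2, 3]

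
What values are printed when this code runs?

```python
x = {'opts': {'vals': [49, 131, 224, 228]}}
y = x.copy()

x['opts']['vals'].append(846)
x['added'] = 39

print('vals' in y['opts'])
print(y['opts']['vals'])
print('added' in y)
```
True
[49, 131, 224, 228, 846]
False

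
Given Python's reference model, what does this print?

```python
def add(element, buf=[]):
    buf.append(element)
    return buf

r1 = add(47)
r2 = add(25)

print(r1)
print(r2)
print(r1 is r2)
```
[47, 25]
[47, 25]
True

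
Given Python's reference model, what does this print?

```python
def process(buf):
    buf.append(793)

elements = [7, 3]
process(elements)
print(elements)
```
[7, 3, 793]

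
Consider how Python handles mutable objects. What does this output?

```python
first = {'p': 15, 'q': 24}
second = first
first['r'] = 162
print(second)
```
{'p': 15, 'q': 24, 'r': 162}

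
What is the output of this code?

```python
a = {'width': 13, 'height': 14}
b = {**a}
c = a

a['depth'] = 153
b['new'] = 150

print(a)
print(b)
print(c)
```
{'width': 13, 'height': 14, 'depth': 153}
{'width': 13, 'height': 14, 'new': 150}
{'width': 13, 'height': 14, 'depth': 153}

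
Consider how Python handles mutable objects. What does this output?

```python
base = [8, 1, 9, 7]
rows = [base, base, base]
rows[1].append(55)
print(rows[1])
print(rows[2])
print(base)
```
[8, 1, 9, 7, 55]
[8, 1, 9, 7, 55]
[8, 1, 9, 7, 55]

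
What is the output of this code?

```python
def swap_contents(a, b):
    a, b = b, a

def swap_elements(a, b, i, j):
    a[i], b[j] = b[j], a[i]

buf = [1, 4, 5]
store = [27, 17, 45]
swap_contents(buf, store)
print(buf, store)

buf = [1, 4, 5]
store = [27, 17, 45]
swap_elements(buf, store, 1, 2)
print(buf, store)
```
[1, 4, 5] [27, 17, 45]
[1, 45, 5] [27, 17, 4]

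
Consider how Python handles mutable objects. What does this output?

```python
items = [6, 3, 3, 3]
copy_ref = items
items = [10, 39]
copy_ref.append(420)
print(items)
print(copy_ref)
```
[10, 39]
[6, 3, 3, 3, 420]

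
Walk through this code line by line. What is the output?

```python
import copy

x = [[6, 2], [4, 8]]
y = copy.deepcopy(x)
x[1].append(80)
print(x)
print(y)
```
[[6, 2], [4, 8, 80]]
[[6, 2], [4, 8]]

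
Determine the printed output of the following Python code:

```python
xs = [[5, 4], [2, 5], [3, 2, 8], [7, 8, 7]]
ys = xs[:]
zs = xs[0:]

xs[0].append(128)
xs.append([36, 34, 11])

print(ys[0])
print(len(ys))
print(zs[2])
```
[5, 4, 128]
4
[3, 2, 8]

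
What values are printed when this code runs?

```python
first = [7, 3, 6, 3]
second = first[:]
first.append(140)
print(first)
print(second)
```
[7, 3, 6, 3, 140]
[7, 3, 6, 3]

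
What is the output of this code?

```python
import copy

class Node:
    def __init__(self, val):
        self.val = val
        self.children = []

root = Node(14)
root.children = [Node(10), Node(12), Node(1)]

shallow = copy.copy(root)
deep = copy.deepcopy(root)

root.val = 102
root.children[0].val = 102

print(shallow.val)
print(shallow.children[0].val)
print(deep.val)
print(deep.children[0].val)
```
14
102
14
10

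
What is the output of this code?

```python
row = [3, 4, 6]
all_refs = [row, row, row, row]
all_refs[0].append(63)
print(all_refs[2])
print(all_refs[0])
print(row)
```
[3, 4, 6, 63]
[3, 4, 6, 63]
[3, 4, 6, 63]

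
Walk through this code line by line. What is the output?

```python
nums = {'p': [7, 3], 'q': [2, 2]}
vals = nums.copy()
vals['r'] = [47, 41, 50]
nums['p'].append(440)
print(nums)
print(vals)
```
{'p': [7, 3, 440], 'q': [2, 2]}
{'p': [7, 3, 440], 'q': [2, 2], 'r': [47, 41, 50]}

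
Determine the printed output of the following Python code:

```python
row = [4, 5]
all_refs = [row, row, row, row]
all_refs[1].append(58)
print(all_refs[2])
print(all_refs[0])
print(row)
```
[4, 5, 58]
[4, 5, 58]
[4, 5, 58]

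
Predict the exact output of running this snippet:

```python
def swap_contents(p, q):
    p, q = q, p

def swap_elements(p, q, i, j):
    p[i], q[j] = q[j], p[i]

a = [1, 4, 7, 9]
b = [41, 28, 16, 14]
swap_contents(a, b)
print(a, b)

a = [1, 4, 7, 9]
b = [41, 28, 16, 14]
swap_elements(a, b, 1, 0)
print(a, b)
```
[1, 4, 7, 9] [41, 28, 16, 14]
[1, 41, 7, 9] [4, 28, 16, 14]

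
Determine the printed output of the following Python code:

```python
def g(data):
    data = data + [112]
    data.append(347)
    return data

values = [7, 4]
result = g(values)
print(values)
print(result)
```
[7, 4]
[7, 4, 112, 347]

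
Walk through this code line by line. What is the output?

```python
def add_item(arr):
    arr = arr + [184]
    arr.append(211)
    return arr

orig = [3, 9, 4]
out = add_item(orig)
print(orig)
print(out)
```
[3, 9, 4]
[3, 9, 4, 184, 211]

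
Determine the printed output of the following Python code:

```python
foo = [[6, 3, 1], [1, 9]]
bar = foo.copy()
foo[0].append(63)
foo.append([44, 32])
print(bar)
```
[[6, 3, 1, 63], [1, 9]]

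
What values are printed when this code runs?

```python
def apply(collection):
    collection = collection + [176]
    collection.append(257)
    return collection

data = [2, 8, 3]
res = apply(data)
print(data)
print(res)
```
[2, 8, 3]
[2, 8, 3, 176, 257]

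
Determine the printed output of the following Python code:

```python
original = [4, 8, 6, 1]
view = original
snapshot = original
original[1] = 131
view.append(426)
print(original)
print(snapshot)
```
[4, 131, 6, 1, 426]
[4, 131, 6, 1, 426]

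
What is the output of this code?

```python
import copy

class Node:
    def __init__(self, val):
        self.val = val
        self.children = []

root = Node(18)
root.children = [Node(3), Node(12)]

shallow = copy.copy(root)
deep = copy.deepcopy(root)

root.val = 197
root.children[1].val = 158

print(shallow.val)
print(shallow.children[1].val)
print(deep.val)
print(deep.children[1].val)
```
18
158
18
12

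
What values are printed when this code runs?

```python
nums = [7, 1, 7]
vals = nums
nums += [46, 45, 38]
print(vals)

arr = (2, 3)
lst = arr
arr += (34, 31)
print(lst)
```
[7, 1, 7, 46, 45, 38]
(2, 3)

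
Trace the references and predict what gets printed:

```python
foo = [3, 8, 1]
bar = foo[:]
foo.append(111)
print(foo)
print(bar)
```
[3, 8, 1, 111]
[3, 8, 1]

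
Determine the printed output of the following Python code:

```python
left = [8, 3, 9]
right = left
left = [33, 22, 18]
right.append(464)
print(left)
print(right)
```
[33, 22, 18]
[8, 3, 9, 464]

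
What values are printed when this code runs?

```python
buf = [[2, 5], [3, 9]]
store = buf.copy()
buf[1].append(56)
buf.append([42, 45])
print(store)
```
[[2, 5], [3, 9, 56]]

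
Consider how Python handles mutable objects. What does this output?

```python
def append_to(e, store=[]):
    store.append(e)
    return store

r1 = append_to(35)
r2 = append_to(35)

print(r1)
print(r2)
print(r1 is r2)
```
[35, 35]
[35, 35]
True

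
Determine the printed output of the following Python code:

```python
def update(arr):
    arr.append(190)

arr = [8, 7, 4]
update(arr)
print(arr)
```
[8, 7, 4, 190]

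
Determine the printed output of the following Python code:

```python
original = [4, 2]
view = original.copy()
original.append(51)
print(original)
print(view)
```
[4, 2, 51]
[4, 2]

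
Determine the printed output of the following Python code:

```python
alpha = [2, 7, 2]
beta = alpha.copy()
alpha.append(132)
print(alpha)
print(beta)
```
[2, 7, 2, 132]
[2, 7, 2]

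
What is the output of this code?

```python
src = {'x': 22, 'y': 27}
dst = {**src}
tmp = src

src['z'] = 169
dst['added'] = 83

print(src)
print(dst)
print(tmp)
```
{'x': 22, 'y': 27, 'z': 169}
{'x': 22, 'y': 27, 'added': 83}
{'x': 22, 'y': 27, 'z': 169}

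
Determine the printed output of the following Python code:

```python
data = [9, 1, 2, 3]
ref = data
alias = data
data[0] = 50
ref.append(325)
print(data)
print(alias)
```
[50, 1, 2, 3, 325]
[50, 1, 2, 3, 325]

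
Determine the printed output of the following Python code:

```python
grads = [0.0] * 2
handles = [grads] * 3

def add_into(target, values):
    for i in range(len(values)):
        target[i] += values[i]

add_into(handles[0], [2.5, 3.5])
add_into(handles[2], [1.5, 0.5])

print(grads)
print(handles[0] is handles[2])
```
[4.0, 4.0]
True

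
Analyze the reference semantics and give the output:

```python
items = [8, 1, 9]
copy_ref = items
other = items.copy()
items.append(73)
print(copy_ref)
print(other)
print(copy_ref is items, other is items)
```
[8, 1, 9, 73]
[8, 1, 9]
True False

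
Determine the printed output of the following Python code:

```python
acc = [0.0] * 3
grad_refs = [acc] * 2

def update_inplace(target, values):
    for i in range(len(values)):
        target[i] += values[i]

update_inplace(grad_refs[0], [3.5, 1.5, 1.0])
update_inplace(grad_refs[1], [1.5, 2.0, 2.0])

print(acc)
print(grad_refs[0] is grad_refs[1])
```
[5.0, 3.5, 3.0]
True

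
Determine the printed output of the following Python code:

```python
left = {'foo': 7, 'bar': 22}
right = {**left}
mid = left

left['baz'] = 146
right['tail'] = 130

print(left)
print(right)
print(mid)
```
{'foo': 7, 'bar': 22, 'baz': 146}
{'foo': 7, 'bar': 22, 'tail': 130}
{'foo': 7, 'bar': 22, 'baz': 146}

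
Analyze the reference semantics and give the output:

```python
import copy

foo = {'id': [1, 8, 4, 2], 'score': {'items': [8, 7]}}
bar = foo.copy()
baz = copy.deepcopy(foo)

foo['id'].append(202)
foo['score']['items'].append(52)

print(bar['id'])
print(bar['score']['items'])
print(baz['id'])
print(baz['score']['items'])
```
[1, 8, 4, 2, 202]
[8, 7, 52]
[1, 8, 4, 2]
[8, 7]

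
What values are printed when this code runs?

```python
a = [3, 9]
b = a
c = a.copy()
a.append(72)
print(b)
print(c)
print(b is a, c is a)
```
[3, 9, 72]
[3, 9]
True False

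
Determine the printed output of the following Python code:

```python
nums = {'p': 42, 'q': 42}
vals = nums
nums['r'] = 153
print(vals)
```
{'p': 42, 'q': 42, 'r': 153}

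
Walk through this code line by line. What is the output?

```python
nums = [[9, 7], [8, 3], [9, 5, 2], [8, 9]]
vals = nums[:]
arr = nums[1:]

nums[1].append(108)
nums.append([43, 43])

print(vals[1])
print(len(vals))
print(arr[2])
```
[8, 3, 108]
4
[8, 9]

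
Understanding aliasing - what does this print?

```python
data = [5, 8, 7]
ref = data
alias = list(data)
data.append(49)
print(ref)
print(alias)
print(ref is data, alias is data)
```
[5, 8, 7, 49]
[5, 8, 7]
True False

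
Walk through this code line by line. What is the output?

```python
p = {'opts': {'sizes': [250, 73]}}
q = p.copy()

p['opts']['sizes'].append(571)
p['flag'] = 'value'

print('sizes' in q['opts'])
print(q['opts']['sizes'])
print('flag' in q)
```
True
[250, 73, 571]
False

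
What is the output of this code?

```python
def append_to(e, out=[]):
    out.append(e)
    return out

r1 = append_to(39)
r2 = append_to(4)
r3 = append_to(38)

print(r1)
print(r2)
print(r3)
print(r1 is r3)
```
[39, 4, 38]
[39, 4, 38]
[39, 4, 38]
True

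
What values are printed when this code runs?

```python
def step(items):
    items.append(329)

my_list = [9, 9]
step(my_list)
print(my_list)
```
[9, 9, 329]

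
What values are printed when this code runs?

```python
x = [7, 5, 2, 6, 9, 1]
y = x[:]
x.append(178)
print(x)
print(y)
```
[7, 5, 2, 6, 9, 1, 178]
[7, 5, 2, 6, 9, 1]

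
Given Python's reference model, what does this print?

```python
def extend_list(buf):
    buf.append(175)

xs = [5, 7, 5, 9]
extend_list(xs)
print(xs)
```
[5, 7, 5, 9, 175]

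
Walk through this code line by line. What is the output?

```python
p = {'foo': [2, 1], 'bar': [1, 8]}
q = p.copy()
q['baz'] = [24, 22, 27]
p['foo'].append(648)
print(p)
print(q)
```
{'foo': [2, 1, 648], 'bar': [1, 8]}
{'foo': [2, 1, 648], 'bar': [1, 8], 'baz': [24, 22, 27]}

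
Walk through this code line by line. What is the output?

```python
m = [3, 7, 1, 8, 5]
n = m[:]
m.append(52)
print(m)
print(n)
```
[3, 7, 1, 8, 5, 52]
[3, 7, 1, 8, 5]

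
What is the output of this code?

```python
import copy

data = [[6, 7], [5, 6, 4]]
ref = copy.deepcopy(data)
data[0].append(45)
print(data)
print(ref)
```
[[6, 7, 45], [5, 6, 4]]
[[6, 7], [5, 6, 4]]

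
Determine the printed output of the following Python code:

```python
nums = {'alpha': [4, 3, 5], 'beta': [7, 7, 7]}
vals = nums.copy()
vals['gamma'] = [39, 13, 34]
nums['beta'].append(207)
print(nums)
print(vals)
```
{'alpha': [4, 3, 5], 'beta': [7, 7, 7, 207]}
{'alpha': [4, 3, 5], 'beta': [7, 7, 7, 207], 'gamma': [39, 13, 34]}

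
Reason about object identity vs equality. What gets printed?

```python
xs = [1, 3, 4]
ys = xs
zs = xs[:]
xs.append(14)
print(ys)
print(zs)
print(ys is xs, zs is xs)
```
[1, 3, 4, 14]
[1, 3, 4]
True False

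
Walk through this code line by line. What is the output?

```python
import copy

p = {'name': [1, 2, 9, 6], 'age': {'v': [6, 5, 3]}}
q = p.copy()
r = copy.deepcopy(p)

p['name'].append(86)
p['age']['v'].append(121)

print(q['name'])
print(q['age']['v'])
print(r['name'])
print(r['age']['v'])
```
[1, 2, 9, 6, 86]
[6, 5, 3, 121]
[1, 2, 9, 6]
[6, 5, 3]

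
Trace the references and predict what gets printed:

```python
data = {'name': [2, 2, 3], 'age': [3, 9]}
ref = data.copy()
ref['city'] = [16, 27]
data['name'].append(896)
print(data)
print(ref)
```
{'name': [2, 2, 3, 896], 'age': [3, 9]}
{'name': [2, 2, 3, 896], 'age': [3, 9], 'city': [16, 27]}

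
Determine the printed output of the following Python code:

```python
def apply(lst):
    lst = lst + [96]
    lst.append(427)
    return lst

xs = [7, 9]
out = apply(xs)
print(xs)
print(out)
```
[7, 9]
[7, 9, 96, 427]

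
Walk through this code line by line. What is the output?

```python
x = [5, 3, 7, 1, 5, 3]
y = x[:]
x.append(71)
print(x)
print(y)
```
[5, 3, 7, 1, 5, 3, 71]
[5, 3, 7, 1, 5, 3]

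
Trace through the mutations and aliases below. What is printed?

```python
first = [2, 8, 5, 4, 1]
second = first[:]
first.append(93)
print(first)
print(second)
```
[2, 8, 5, 4, 1, 93]
[2, 8, 5, 4, 1]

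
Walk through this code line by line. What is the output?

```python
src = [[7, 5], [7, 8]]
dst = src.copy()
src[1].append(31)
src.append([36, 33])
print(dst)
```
[[7, 5], [7, 8, 31]]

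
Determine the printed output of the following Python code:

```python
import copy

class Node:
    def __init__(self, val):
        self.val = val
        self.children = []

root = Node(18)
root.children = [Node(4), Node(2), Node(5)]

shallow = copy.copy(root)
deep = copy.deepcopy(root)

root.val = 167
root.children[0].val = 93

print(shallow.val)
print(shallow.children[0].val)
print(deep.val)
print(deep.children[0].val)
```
18
93
18
4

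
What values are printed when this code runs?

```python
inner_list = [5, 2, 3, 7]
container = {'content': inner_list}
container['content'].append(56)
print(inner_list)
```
[5, 2, 3, 7, 56]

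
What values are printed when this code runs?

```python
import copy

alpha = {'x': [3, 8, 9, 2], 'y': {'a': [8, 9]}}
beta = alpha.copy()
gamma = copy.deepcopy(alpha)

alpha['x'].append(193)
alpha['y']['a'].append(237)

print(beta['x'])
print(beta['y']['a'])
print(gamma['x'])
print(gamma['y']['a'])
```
[3, 8, 9, 2, 193]
[8, 9, 237]
[3, 8, 9, 2]
[8, 9]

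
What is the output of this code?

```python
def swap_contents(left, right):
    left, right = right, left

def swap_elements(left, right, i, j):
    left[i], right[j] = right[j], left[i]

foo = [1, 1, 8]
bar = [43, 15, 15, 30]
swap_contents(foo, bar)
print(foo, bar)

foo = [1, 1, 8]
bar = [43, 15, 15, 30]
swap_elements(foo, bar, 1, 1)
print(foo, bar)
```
[1, 1, 8] [43, 15, 15, 30]
[1, 15, 8] [43, 1, 15, 30]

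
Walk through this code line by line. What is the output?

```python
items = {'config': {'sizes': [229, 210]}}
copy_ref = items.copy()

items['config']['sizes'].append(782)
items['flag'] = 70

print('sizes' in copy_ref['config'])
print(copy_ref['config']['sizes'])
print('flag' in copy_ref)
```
True
[229, 210, 782]
False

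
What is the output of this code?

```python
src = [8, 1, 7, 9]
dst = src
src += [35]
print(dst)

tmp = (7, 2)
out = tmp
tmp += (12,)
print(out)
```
[8, 1, 7, 9, 35]
(7, 2)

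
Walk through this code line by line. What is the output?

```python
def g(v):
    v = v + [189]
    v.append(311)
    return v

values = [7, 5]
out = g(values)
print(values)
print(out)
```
[7, 5]
[7, 5, 189, 311]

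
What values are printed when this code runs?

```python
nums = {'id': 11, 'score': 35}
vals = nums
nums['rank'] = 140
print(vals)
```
{'id': 11, 'score': 35, 'rank': 140}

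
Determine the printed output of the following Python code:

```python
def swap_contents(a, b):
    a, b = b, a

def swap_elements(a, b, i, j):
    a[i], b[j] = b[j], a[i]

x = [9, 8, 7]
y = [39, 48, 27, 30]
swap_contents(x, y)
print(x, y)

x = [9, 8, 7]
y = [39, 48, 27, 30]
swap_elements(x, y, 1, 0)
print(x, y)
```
[9, 8, 7] [39, 48, 27, 30]
[9, 39, 7] [8, 48, 27, 30]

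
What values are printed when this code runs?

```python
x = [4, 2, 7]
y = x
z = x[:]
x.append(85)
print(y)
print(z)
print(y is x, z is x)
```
[4, 2, 7, 85]
[4, 2, 7]
True False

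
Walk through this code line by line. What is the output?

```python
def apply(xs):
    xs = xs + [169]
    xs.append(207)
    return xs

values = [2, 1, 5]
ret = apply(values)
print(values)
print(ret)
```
[2, 1, 5]
[2, 1, 5, 169, 207]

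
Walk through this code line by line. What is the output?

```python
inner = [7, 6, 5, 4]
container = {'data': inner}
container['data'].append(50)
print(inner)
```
[7, 6, 5, 4, 50]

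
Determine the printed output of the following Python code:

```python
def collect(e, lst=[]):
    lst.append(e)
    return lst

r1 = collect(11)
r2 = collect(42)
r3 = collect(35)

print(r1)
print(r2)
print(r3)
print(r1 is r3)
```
[11, 42, 35]
[11, 42, 35]
[11, 42, 35]
True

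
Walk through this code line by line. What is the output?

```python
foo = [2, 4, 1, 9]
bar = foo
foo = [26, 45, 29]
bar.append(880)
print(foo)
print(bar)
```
[26, 45, 29]
[2, 4, 1, 9, 880]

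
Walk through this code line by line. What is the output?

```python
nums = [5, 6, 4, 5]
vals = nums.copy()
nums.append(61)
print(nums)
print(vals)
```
[5, 6, 4, 5, 61]
[5, 6, 4, 5]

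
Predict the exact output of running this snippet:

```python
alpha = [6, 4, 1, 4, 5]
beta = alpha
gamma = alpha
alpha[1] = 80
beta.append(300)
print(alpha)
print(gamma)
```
[6, 80, 1, 4, 5, 300]
[6, 80, 1, 4, 5, 300]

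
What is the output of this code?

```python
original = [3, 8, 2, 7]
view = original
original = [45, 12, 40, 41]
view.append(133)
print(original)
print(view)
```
[45, 12, 40, 41]
[3, 8, 2, 7, 133]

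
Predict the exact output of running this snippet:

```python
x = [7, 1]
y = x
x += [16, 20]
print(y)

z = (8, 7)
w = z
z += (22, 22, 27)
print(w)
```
[7, 1, 16, 20]
(8, 7)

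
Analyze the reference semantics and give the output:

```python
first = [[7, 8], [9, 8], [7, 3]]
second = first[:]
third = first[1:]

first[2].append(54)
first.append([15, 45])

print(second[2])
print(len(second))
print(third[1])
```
[7, 3, 54]
3
[7, 3, 54]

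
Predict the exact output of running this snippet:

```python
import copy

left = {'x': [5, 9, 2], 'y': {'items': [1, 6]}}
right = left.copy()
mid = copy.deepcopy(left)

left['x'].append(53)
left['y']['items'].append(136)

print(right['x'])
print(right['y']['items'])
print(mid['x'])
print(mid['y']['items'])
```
[5, 9, 2, 53]
[1, 6, 136]
[5, 9, 2]
[1, 6]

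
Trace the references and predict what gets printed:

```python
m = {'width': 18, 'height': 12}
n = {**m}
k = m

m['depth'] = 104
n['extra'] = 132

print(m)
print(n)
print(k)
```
{'width': 18, 'height': 12, 'depth': 104}
{'width': 18, 'height': 12, 'extra': 132}
{'width': 18, 'height': 12, 'depth': 104}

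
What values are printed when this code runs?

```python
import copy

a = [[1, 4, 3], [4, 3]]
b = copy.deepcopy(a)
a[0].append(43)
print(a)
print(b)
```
[[1, 4, 3, 43], [4, 3]]
[[1, 4, 3], [4, 3]]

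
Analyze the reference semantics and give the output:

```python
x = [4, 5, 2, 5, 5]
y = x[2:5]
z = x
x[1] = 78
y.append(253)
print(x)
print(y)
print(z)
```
[4, 78, 2, 5, 5]
[2, 5, 5, 253]
[4, 78, 2, 5, 5]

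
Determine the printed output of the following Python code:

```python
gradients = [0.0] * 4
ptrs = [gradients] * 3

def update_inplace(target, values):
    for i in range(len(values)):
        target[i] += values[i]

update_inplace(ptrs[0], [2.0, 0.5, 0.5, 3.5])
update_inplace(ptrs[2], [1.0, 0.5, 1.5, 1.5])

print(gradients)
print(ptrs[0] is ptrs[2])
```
[3.0, 1.0, 2.0, 5.0]
True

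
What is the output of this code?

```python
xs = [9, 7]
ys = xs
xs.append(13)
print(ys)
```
[9, 7, 13]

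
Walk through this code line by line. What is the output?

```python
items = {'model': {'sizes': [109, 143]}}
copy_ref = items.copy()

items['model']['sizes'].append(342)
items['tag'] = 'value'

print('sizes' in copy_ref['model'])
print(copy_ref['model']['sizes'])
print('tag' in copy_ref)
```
True
[109, 143, 342]
False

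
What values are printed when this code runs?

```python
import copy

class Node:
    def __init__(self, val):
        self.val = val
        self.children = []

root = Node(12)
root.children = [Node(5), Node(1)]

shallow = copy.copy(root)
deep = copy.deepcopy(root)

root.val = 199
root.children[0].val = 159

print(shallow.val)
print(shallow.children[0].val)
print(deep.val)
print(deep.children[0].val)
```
12
159
12
5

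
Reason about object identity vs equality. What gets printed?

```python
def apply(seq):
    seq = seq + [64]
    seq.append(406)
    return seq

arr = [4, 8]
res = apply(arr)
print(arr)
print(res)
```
[4, 8]
[4, 8, 64, 406]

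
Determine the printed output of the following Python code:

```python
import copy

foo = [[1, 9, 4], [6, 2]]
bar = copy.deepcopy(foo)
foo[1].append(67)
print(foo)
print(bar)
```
[[1, 9, 4], [6, 2, 67]]
[[1, 9, 4], [6, 2]]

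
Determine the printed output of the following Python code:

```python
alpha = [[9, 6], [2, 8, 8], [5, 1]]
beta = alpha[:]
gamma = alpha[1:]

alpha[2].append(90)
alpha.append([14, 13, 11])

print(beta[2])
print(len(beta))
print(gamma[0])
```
[5, 1, 90]
3
[2, 8, 8]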